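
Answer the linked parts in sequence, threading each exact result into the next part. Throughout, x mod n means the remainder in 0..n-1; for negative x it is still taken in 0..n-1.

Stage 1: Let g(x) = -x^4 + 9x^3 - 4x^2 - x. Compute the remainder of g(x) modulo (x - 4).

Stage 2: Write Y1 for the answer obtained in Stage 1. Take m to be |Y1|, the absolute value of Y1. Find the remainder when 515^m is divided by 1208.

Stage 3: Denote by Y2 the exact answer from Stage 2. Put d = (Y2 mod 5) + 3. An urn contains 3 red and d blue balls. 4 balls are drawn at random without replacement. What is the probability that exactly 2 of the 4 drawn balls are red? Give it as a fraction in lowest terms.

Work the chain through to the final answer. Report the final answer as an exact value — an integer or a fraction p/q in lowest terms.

3/10

Stage 1: remainder = value at the root: -1*(4)^4 + 9*(4)^3 - 4*(4)^2 - 1*(4)^1 = (-256) + (576) + (-64) + (-4) = 252; answer 252
Stage 2: Y1 = 252; m = 252; squarings mod 1208: 515^1=515, 515^2=673, 515^4=1137, 515^8=209, 515^16=193, 515^32=1009, 515^64=945, 515^128=313; 515^252 = 515^4 * 515^8 * 515^16 * 515^32 * 515^64 * 515^128 = 849 (mod 1208); answer 849
Stage 3: Y2 = 849; d = 7; total draws C(10,4) = 210; favorable C(3,2)*C(7,2) = 63; P = 3/10; answer 3/10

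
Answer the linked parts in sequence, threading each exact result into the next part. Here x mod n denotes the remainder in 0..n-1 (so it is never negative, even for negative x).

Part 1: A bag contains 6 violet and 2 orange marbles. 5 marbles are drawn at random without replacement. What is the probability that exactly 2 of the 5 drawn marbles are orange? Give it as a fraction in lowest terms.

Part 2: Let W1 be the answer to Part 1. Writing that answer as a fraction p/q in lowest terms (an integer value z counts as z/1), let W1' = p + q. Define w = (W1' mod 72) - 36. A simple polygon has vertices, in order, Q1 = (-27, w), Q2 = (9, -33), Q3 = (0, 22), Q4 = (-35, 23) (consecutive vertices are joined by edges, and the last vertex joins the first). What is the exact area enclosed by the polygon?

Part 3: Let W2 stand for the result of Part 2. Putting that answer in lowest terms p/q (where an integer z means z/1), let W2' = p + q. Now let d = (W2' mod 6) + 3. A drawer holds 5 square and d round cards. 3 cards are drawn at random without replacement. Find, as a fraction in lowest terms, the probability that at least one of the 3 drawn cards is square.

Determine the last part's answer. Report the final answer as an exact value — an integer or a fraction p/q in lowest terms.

20/21

Part 1: total draws C(8,5) = 56; favorable C(2,2)*C(6,3) = 20; P = 5/14; answer 5/14
Part 2: W1 = 5/14; threaded value p + q = 19; w = -17; cross terms: (-27*-33 - 9*-17)=1044, (9*22 - 0*-33)=198, (0*23 - -35*22)=770, (-35*-17 - -27*23)=1216; twice the area = |3228| = 3228; area = 1614; answer 1614
Part 3: W2 = 1614; threaded value p + q = 1615; d = 4; total draws C(9,3) = 84; complement C(4,3) = 4; favorable 84 - 4 = 80; P = 20/21; answer 20/21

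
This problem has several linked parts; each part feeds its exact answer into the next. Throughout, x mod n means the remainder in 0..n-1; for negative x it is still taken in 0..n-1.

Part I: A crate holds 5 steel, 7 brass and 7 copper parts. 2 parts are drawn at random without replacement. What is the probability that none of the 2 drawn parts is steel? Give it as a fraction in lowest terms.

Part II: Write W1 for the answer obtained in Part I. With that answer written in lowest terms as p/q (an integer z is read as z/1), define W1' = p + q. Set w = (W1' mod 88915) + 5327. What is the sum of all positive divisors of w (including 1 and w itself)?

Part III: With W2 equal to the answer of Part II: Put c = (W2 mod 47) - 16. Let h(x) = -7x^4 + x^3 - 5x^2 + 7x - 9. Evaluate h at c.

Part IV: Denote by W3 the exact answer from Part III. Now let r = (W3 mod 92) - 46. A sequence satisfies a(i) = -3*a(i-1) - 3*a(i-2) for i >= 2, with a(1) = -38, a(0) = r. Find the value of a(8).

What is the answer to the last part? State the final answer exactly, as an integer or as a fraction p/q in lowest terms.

Part I: total draws C(19,2) = 171; favorable C(14,2) = 91; P = 91/171; answer 91/171
Part II: W1 = 91/171; threaded value p + q = 262; w = 5589; 5589 = 3^5 * 23; sigma = (1 + 3 + 9 + 27 + 81 + 243) * (1 + 23) = 364 * 24 = 8736; answer 8736
Part III: W2 = 8736; c = 25; -7*(25)^4 + 1*(25)^3 - 5*(25)^2 + 7*(25)^1 - 9 = (-2734375) + (15625) + (-3125) + (175) + (-9) = -2721709; answer -2721709
Part IV: W3 = -2721709; r = -27; a(2) = -3*(-38) - 3*(-27) = 195; iterating: a(2)=195, a(3)=-471, a(4)=828, a(5)=-1071, a(6)=729, a(7)=1026, a(8)=-5265; answer -5265

-5265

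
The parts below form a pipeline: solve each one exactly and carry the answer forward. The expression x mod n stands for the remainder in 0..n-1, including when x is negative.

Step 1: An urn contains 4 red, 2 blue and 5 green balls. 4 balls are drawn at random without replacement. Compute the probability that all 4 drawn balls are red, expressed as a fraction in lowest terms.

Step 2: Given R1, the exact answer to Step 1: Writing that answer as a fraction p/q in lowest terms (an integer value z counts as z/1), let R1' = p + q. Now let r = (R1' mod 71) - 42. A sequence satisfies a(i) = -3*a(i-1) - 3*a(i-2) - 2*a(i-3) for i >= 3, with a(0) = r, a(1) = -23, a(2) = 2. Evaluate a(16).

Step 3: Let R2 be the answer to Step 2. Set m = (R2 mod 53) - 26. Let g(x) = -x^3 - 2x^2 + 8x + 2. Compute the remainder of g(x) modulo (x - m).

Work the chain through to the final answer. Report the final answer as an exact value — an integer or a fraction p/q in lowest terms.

-19

Step 1: total draws C(11,4) = 330; favorable C(4,4) = 1; P = 1/330; answer 1/330
Step 2: R1 = 1/330; threaded value p + q = 331; r = 5; a(3) = -3*(2) - 3*(-23) - 2*(5) = 53; iterating: a(3)=53, a(4)=-119, a(5)=194, a(6)=-331, a(7)=649, a(8)=-1342, a(9)=2741, a(10)=-5495, a(11)=10946, a(12)=-21835, a(13)=43657, a(14)=-87358, a(15)=174773, a(16)=-349559; answer -349559
Step 3: R2 = -349559; m = 3; remainder = value at the root: -1*(3)^3 - 2*(3)^2 + 8*(3)^1 + 2 = (-27) + (-18) + (24) + (2) = -19; answer -19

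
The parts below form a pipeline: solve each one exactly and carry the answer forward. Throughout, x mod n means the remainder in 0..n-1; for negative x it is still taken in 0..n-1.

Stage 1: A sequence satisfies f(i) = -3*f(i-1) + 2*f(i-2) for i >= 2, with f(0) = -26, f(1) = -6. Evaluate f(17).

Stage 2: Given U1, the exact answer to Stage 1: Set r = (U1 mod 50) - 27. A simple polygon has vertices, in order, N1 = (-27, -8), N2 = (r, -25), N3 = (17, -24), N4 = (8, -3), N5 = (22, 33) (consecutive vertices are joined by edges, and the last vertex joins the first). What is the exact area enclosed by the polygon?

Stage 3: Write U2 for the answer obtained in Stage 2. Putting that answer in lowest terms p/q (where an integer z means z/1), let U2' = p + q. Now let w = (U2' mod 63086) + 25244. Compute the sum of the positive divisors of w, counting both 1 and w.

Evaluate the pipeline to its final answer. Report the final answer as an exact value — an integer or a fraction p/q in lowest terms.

61992

Stage 1: f(2) = -3*(-6) + 2*(-26) = -34; iterating: f(2)=-34, f(3)=90, f(4)=-338, f(5)=1194, f(6)=-4258, f(7)=15162, f(8)=-54002, f(9)=192330, f(10)=-684994, f(11)=2439642, f(12)=-8688914, f(13)=30946026, f(14)=-110215906, f(15)=392539770, f(16)=-1398051122, f(17)=4979232906; answer 4979232906
Stage 2: U1 = 4979232906; r = -21; cross terms: (-27*-25 - -21*-8)=507, (-21*-24 - 17*-25)=929, (17*-3 - 8*-24)=141, (8*33 - 22*-3)=330, (22*-8 - -27*33)=715; twice the area = |2622| = 2622; area = 1311; answer 1311
Stage 3: U2 = 1311; threaded value p + q = 1312; w = 26556; 26556 = 2^2 * 3 * 2213; sigma = (1 + 2 + 4) * (1 + 3) * (1 + 2213) = 7 * 4 * 2214 = 61992; answer 61992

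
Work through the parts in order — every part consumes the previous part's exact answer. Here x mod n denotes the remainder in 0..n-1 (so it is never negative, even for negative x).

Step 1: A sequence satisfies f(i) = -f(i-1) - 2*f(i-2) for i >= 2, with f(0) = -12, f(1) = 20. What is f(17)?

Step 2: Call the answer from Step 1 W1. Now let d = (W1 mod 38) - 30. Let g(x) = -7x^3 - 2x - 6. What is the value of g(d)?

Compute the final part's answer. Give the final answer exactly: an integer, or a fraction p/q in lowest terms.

-462

Step 1: f(2) = -1*(20) - 2*(-12) = 4; iterating: f(2)=4, f(3)=-44, f(4)=36, f(5)=52, f(6)=-124, f(7)=20, f(8)=228, f(9)=-268, f(10)=-188, f(11)=724, f(12)=-348, f(13)=-1100, f(14)=1796, f(15)=404, f(16)=-3996, f(17)=3188; answer 3188
Step 2: W1 = 3188; d = 4; -7*(4)^3 - 2*(4)^1 - 6 = (-448) + (-8) + (-6) = -462; answer -462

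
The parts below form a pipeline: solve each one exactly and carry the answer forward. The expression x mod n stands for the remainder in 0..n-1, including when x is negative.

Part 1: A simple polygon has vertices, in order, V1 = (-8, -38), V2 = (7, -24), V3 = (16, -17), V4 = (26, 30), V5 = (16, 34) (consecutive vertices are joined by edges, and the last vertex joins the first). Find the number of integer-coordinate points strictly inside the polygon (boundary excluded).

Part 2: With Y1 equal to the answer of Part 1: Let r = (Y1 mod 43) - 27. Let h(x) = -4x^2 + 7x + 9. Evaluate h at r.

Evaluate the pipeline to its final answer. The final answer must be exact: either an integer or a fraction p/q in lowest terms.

Part 1: cross terms: (-8*-24 - 7*-38)=458, (7*-17 - 16*-24)=265, (16*30 - 26*-17)=922, (26*34 - 16*30)=404, (16*-38 - -8*34)=-336; twice the area = |1713| = 1713; area = 1713/2; boundary points = 1 + 1 + 1 + 2 + 24 = 29; strictly interior points = area - boundary/2 + 1 = 843; answer 843
Part 2: Y1 = 843; r = -1; -4*(-1)^2 + 7*(-1)^1 + 9 = (-4) + (-7) + (9) = -2; answer -2

-2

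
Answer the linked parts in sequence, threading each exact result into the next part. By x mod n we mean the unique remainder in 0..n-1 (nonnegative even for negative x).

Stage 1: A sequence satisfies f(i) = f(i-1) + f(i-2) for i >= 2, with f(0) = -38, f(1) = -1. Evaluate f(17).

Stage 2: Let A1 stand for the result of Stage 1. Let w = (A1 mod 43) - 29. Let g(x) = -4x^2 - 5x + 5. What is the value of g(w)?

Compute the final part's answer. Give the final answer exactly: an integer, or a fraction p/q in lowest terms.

Stage 1: f(2) = 1*(-1) + 1*(-38) = -39; iterating: f(2)=-39, f(3)=-40, f(4)=-79, f(5)=-119, f(6)=-198, f(7)=-317, f(8)=-515, f(9)=-832, f(10)=-1347, f(11)=-2179, f(12)=-3526, f(13)=-5705, f(14)=-9231, f(15)=-14936, f(16)=-24167, f(17)=-39103; answer -39103
Stage 2: A1 = -39103; w = -2; -4*(-2)^2 - 5*(-2)^1 + 5 = (-16) + (10) + (5) = -1; answer -1

-1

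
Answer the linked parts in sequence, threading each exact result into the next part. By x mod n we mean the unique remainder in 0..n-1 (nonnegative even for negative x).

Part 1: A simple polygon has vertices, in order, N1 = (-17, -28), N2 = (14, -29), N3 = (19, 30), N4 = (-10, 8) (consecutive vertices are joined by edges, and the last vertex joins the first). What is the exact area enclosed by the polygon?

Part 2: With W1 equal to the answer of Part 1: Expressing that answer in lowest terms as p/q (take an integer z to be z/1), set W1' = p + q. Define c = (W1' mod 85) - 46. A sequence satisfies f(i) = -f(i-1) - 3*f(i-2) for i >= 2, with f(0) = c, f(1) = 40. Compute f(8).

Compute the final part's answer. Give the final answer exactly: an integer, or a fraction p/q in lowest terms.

3077

Part 1: cross terms: (-17*-29 - 14*-28)=885, (14*30 - 19*-29)=971, (19*8 - -10*30)=452, (-10*-28 - -17*8)=416; twice the area = |2724| = 2724; area = 1362; answer 1362
Part 2: W1 = 1362; threaded value p + q = 1363; c = -43; f(2) = -1*(40) - 3*(-43) = 89; iterating: f(2)=89, f(3)=-209, f(4)=-58, f(5)=685, f(6)=-511, f(7)=-1544, f(8)=3077; answer 3077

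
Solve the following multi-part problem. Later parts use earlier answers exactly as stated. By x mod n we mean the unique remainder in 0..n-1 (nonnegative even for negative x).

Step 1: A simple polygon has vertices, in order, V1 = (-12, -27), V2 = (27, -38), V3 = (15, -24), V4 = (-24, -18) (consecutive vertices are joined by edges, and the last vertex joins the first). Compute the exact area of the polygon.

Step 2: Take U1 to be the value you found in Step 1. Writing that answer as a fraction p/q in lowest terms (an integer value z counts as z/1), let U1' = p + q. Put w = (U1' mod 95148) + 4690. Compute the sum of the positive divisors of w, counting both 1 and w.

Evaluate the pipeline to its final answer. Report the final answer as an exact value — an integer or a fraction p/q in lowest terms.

8640

Step 1: cross terms: (-12*-38 - 27*-27)=1185, (27*-24 - 15*-38)=-78, (15*-18 - -24*-24)=-846, (-24*-27 - -12*-18)=432; twice the area = |693| = 693; area = 693/2; answer 693/2
Step 2: U1 = 693/2; threaded value p + q = 695; w = 5385; 5385 = 3 * 5 * 359; sigma = (1 + 3) * (1 + 5) * (1 + 359) = 4 * 6 * 360 = 8640; answer 8640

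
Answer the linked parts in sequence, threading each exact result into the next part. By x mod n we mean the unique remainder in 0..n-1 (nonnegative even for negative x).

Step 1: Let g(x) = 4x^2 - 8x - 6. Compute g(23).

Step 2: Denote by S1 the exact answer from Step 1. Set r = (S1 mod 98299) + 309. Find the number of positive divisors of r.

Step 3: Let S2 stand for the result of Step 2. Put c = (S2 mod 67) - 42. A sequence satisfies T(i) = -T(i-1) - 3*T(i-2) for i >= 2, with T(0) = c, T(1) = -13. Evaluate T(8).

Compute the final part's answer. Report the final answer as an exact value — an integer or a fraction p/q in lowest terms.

Step 1: 4*(23)^2 - 8*(23)^1 - 6 = (2116) + (-184) + (-6) = 1926; answer 1926
Step 2: S1 = 1926; r = 2235; 2235 = 3 * 5 * 149; number of divisors = (1+1) * (1+1) * (1+1) = 8; answer 8
Step 3: S2 = 8; c = -34; T(2) = -1*(-13) - 3*(-34) = 115; iterating: T(2)=115, T(3)=-76, T(4)=-269, T(5)=497, T(6)=310, T(7)=-1801, T(8)=871; answer 871

871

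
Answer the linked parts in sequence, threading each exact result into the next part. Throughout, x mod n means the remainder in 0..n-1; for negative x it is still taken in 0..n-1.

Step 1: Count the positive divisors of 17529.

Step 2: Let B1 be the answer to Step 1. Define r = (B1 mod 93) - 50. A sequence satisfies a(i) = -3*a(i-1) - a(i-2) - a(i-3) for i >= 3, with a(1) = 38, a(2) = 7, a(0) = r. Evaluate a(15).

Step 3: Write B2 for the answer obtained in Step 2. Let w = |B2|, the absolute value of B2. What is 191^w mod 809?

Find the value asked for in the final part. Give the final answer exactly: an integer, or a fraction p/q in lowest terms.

Step 1: 17529 = 3 * 5843; number of divisors = (1+1) * (1+1) = 4; answer 4
Step 2: B1 = 4; r = -46; a(3) = -3*(7) - 1*(38) - 1*(-46) = -13; iterating: a(3)=-13, a(4)=-6, a(5)=24, a(6)=-53, a(7)=141, a(8)=-394, a(9)=1094, a(10)=-3029, a(11)=8387, a(12)=-23226, a(13)=64320, a(14)=-178121, a(15)=493269; answer 493269
Step 3: B2 = 493269; w = 493269; squarings mod 809: 191^1=191, 191^2=76, 191^4=113, 191^8=634, 191^16=692, 191^32=745, 191^64=51, 191^128=174, 191^256=343, 191^512=344, 191^1024=222, 191^2048=744, 191^4096=180, 191^8192=40, 191^16384=791, 191^32768=324, 191^65536=615, 191^131072=422, 191^262144=104; 191^493269 = 191^1 * 191^4 * 191^16 * 191^64 * 191^128 * 191^512 * 191^1024 * 191^32768 * 191^65536 * 191^131072 * 191^262144 = 109 (mod 809); answer 109

109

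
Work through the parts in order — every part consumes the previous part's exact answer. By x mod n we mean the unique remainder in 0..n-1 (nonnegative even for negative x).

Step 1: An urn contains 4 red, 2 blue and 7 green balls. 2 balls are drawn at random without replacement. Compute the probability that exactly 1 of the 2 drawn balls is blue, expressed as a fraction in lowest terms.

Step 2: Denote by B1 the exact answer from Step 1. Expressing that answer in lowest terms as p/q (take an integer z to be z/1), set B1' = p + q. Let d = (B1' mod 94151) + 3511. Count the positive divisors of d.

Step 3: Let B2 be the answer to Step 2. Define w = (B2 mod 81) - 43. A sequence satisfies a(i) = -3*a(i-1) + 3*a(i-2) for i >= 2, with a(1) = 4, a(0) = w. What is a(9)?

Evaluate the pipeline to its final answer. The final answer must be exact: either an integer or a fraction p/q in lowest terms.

Step 1: total draws C(13,2) = 78; favorable C(2,1)*C(11,1) = 22; P = 11/39; answer 11/39
Step 2: B1 = 11/39; threaded value p + q = 50; d = 3561; 3561 = 3 * 1187; number of divisors = (1+1) * (1+1) = 4; answer 4
Step 3: B2 = 4; w = -39; a(2) = -3*(4) + 3*(-39) = -129; iterating: a(2)=-129, a(3)=399, a(4)=-1584, a(5)=5949, a(6)=-22599, a(7)=85644, a(8)=-324729, a(9)=1231119; answer 1231119

1231119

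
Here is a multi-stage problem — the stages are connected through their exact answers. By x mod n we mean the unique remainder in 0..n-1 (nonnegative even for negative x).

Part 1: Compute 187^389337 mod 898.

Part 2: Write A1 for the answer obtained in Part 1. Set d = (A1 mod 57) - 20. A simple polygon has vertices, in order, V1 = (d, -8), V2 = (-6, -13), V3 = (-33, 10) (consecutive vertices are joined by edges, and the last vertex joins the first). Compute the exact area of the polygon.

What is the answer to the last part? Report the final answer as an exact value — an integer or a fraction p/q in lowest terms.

263

Part 1: squarings mod 898: 187^1=187, 187^2=845, 187^4=115, 187^8=653, 187^16=757, 187^32=125, 187^64=359, 187^128=467, 187^256=773, 187^512=359, 187^1024=467, 187^2048=773, 187^4096=359, 187^8192=467, 187^16384=773, 187^32768=359, 187^65536=467, 187^131072=773, 187^262144=359; 187^389337 = 187^1 * 187^8 * 187^16 * 187^64 * 187^128 * 187^4096 * 187^8192 * 187^16384 * 187^32768 * 187^65536 * 187^262144 = 601 (mod 898); answer 601
Part 2: A1 = 601; d = 11; cross terms: (11*-13 - -6*-8)=-191, (-6*10 - -33*-13)=-489, (-33*-8 - 11*10)=154; twice the area = |-526| = 526; area = 263; answer 263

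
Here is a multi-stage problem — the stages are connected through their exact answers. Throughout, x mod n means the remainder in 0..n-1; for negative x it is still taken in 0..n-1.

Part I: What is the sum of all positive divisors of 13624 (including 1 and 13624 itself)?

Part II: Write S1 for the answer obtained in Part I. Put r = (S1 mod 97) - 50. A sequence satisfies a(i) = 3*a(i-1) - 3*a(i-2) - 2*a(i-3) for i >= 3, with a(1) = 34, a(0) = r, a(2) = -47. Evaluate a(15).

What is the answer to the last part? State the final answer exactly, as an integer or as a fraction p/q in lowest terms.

-2743109

Part I: 13624 = 2^3 * 13 * 131; sigma = (1 + 2 + 4 + 8) * (1 + 13) * (1 + 131) = 15 * 14 * 132 = 27720; answer 27720
Part II: S1 = 27720; r = 25; a(3) = 3*(-47) - 3*(34) - 2*(25) = -293; iterating: a(3)=-293, a(4)=-806, a(5)=-1445, a(6)=-1331, a(7)=1954, a(8)=12745, a(9)=35035, a(10)=62962, a(11)=58291, a(12)=-84083, a(13)=-553046, a(14)=-1523471, a(15)=-2743109; answer -2743109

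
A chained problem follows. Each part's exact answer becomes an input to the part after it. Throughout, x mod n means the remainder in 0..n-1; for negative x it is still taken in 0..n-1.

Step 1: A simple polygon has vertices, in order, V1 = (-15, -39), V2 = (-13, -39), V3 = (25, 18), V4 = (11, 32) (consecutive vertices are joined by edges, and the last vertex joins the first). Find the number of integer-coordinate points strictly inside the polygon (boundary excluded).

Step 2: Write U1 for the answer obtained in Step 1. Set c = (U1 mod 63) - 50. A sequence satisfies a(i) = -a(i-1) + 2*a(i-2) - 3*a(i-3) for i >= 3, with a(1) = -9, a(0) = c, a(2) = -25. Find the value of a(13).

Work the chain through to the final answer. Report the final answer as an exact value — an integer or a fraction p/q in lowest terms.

322170

Step 1: cross terms: (-15*-39 - -13*-39)=78, (-13*18 - 25*-39)=741, (25*32 - 11*18)=602, (11*-39 - -15*32)=51; twice the area = |1472| = 1472; area = 736; boundary points = 2 + 19 + 14 + 1 = 36; strictly interior points = area - boundary/2 + 1 = 719; answer 719
Step 2: U1 = 719; c = -24; a(3) = -1*(-25) + 2*(-9) - 3*(-24) = 79; iterating: a(3)=79, a(4)=-102, a(5)=335, a(6)=-776, a(7)=1752, a(8)=-4309, a(9)=10141, a(10)=-24015, a(11)=57224, a(12)=-135677, a(13)=322170; answer 322170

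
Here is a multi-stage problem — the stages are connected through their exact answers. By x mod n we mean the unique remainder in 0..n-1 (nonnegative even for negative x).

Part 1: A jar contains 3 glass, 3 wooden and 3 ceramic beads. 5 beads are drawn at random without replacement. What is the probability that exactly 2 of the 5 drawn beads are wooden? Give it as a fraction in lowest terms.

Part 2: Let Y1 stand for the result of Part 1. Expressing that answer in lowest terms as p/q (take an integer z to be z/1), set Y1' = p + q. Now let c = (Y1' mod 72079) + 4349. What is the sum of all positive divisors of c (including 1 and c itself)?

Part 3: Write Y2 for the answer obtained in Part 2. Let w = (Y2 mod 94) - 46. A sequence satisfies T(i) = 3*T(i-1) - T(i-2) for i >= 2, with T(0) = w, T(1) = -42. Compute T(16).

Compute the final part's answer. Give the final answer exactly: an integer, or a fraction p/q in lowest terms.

-73184098

Part 1: total draws C(9,5) = 126; favorable C(3,2)*C(6,3) = 60; P = 10/21; answer 10/21
Part 2: Y1 = 10/21; threaded value p + q = 31; c = 4380; 4380 = 2^2 * 3 * 5 * 73; sigma = (1 + 2 + 4) * (1 + 3) * (1 + 5) * (1 + 73) = 7 * 4 * 6 * 74 = 12432; answer 12432
Part 3: Y2 = 12432; w = -22; T(2) = 3*(-42) - 1*(-22) = -104; iterating: T(2)=-104, T(3)=-270, T(4)=-706, T(5)=-1848, T(6)=-4838, T(7)=-12666, T(8)=-33160, T(9)=-86814, T(10)=-227282, T(11)=-595032, T(12)=-1557814, T(13)=-4078410, T(14)=-10677416, T(15)=-27953838, T(16)=-73184098; answer -73184098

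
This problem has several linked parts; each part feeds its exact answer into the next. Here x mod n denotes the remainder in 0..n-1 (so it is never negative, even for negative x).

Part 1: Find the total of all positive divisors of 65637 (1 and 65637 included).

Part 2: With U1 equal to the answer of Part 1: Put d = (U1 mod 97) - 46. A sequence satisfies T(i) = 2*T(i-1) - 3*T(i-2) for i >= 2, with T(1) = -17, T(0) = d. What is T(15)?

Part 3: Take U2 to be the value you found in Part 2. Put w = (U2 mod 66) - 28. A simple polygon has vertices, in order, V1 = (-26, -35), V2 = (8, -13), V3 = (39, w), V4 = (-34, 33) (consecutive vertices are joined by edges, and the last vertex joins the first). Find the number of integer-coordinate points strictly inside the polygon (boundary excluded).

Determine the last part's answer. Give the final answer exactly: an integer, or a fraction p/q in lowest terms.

Part 1: 65637 = 3^3 * 11 * 13 * 17; sigma = (1 + 3 + 9 + 27) * (1 + 11) * (1 + 13) * (1 + 17) = 40 * 12 * 14 * 18 = 120960; answer 120960
Part 2: U1 = 120960; d = -45; T(2) = 2*(-17) - 3*(-45) = 101; iterating: T(2)=101, T(3)=253, T(4)=203, T(5)=-353, T(6)=-1315, T(7)=-1571, T(8)=803, T(9)=6319, T(10)=10229, T(11)=1501, T(12)=-27685, T(13)=-59873, T(14)=-36691, T(15)=106237; answer 106237
Part 3: U2 = 106237; w = 15; cross terms: (-26*-13 - 8*-35)=618, (8*15 - 39*-13)=627, (39*33 - -34*15)=1797, (-34*-35 - -26*33)=2048; twice the area = |5090| = 5090; area = 2545; boundary points = 2 + 1 + 1 + 4 = 8; strictly interior points = area - boundary/2 + 1 = 2542; answer 2542

2542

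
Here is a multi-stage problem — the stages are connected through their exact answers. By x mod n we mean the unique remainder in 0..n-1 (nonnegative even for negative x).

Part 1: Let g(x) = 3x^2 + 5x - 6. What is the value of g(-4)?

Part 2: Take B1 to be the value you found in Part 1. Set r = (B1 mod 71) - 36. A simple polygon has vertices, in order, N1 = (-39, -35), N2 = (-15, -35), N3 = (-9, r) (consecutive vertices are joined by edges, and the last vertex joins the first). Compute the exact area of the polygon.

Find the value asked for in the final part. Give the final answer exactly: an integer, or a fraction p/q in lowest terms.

Part 1: 3*(-4)^2 + 5*(-4)^1 - 6 = (48) + (-20) + (-6) = 22; answer 22
Part 2: B1 = 22; r = -14; cross terms: (-39*-35 - -15*-35)=840, (-15*-14 - -9*-35)=-105, (-9*-35 - -39*-14)=-231; twice the area = |504| = 504; area = 252; answer 252

252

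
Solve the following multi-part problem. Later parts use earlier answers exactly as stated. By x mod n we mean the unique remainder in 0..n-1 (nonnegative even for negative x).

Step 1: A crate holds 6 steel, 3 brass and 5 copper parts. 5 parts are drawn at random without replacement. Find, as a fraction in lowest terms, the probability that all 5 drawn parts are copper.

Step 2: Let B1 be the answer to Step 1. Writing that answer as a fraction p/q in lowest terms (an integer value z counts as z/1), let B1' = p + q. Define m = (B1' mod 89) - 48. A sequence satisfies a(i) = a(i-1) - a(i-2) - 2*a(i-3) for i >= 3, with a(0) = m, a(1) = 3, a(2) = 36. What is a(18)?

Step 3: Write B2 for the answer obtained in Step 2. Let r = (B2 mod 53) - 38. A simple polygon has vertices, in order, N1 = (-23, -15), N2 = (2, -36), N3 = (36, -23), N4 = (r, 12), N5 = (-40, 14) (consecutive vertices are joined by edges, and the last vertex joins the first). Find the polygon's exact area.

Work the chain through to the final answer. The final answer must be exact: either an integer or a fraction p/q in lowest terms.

2082

Step 1: total draws C(14,5) = 2002; favorable C(5,5) = 1; P = 1/2002; answer 1/2002
Step 2: B1 = 1/2002; threaded value p + q = 2003; m = -3; a(3) = 1*(36) - 1*(3) - 2*(-3) = 39; iterating: a(3)=39, a(4)=-3, a(5)=-114, a(6)=-189, a(7)=-69, a(8)=348, a(9)=795, a(10)=585, a(11)=-906, a(12)=-3081, a(13)=-3345, a(14)=1548, a(15)=11055, a(16)=16197, a(17)=2046, a(18)=-36261; answer -36261
Step 3: B2 = -36261; r = 6; cross terms: (-23*-36 - 2*-15)=858, (2*-23 - 36*-36)=1250, (36*12 - 6*-23)=570, (6*14 - -40*12)=564, (-40*-15 - -23*14)=922; twice the area = |4164| = 4164; area = 2082; answer 2082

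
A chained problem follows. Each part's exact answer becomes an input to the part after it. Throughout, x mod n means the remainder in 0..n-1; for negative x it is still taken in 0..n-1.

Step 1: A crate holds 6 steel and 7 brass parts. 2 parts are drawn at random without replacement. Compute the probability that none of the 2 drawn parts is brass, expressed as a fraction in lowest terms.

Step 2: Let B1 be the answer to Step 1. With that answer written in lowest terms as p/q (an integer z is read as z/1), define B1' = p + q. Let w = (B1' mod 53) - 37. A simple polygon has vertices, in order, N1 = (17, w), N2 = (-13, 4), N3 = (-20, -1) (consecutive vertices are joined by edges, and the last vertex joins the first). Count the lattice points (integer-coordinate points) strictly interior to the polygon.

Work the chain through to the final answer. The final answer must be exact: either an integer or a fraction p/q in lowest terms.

105

Step 1: total draws C(13,2) = 78; favorable C(6,2) = 15; P = 5/26; answer 5/26
Step 2: B1 = 5/26; threaded value p + q = 31; w = -6; cross terms: (17*4 - -13*-6)=-10, (-13*-1 - -20*4)=93, (-20*-6 - 17*-1)=137; twice the area = |220| = 220; area = 110; boundary points = 10 + 1 + 1 = 12; strictly interior points = area - boundary/2 + 1 = 105; answer 105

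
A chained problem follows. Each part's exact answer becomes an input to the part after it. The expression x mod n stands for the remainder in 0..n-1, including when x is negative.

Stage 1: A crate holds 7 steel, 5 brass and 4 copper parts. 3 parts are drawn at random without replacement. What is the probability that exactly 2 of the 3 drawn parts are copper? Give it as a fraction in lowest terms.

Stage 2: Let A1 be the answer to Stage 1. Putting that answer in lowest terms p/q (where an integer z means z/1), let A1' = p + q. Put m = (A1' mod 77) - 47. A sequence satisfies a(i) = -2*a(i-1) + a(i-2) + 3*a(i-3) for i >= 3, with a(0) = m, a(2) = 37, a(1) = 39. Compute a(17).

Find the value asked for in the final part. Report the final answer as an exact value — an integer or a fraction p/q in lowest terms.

185898

Stage 1: total draws C(16,3) = 560; favorable C(4,2)*C(12,1) = 72; P = 9/70; answer 9/70
Stage 2: A1 = 9/70; threaded value p + q = 79; m = -45; a(3) = -2*(37) + 1*(39) + 3*(-45) = -170; iterating: a(3)=-170, a(4)=494, a(5)=-1047, a(6)=2078, a(7)=-3721, a(8)=6379, a(9)=-10245, a(10)=15706, a(11)=-22520, a(12)=30011, a(13)=-35424, a(14)=33299, a(15)=-11989, a(16)=-48995, a(17)=185898; answer 185898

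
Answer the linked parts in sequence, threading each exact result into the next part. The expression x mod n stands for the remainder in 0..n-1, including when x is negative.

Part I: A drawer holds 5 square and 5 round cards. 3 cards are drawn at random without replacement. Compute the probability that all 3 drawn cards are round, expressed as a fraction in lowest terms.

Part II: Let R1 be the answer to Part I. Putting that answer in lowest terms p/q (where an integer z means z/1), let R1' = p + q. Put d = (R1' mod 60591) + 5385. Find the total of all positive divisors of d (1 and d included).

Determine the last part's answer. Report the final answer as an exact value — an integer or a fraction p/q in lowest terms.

8100

Part I: total draws C(10,3) = 120; favorable C(5,3) = 10; P = 1/12; answer 1/12
Part II: R1 = 1/12; threaded value p + q = 13; d = 5398; 5398 = 2 * 2699; sigma = (1 + 2) * (1 + 2699) = 3 * 2700 = 8100; answer 8100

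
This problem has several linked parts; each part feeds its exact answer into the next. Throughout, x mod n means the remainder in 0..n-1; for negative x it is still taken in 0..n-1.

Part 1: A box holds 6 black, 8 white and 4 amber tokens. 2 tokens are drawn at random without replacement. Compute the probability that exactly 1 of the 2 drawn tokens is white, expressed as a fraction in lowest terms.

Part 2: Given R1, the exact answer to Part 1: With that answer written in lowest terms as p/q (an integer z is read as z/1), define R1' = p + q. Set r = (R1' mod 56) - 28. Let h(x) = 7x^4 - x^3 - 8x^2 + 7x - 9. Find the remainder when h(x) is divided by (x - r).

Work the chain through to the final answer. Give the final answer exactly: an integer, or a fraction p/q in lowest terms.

916076

Part 1: total draws C(18,2) = 153; favorable C(8,1)*C(10,1) = 80; P = 80/153; answer 80/153
Part 2: R1 = 80/153; threaded value p + q = 233; r = -19; remainder = value at the root: 7*(-19)^4 - 1*(-19)^3 - 8*(-19)^2 + 7*(-19)^1 - 9 = (912247) + (6859) + (-2888) + (-133) + (-9) = 916076; answer 916076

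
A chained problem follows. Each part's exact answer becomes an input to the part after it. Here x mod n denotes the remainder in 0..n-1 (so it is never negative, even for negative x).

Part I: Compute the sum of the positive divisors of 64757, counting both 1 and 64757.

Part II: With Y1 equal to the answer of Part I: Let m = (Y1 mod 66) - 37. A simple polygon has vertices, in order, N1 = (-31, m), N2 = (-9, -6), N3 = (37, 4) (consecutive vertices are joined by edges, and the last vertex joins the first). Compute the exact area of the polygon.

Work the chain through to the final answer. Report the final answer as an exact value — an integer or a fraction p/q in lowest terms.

777

Part I: 64757 = 7 * 11 * 29^2; sigma = (1 + 7) * (1 + 11) * (1 + 29 + 841) = 8 * 12 * 871 = 83616; answer 83616
Part II: Y1 = 83616; m = 23; cross terms: (-31*-6 - -9*23)=393, (-9*4 - 37*-6)=186, (37*23 - -31*4)=975; twice the area = |1554| = 1554; area = 777; answer 777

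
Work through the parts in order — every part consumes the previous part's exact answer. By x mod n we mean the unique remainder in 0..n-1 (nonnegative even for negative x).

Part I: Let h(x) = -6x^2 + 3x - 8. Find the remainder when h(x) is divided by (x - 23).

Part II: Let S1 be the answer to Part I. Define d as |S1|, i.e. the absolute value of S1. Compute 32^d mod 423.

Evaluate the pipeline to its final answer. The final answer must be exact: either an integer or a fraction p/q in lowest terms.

Part I: remainder = value at the root: -6*(23)^2 + 3*(23)^1 - 8 = (-3174) + (69) + (-8) = -3113; answer -3113
Part II: S1 = -3113; d = 3113; squarings mod 423: 32^1=32, 32^2=178, 32^4=382, 32^8=412, 32^16=121, 32^32=259, 32^64=247, 32^128=97, 32^256=103, 32^512=34, 32^1024=310, 32^2048=79; 32^3113 = 32^1 * 32^8 * 32^32 * 32^1024 * 32^2048 = 83 (mod 423); answer 83

83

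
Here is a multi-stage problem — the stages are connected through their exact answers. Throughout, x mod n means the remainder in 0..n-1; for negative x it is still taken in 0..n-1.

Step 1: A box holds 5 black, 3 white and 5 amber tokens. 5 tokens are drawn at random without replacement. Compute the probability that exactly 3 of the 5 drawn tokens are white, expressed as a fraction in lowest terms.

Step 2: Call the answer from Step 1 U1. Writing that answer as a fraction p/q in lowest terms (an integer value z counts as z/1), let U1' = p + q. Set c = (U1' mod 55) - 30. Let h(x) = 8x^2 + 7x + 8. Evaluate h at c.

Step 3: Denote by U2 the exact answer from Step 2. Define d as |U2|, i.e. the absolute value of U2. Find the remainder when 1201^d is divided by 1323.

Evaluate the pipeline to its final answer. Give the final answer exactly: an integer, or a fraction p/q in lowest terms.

568

Step 1: total draws C(13,5) = 1287; favorable C(3,3)*C(10,2) = 45; P = 5/143; answer 5/143
Step 2: U1 = 5/143; threaded value p + q = 148; c = 8; 8*(8)^2 + 7*(8)^1 + 8 = (512) + (56) + (8) = 576; answer 576
Step 3: U2 = 576; d = 576; squarings mod 1323: 1201^1=1201, 1201^2=331, 1201^4=1075, 1201^8=646, 1201^16=571, 1201^32=583, 1201^64=1201, 1201^128=331, 1201^256=1075, 1201^512=646; 1201^576 = 1201^64 * 1201^512 = 568 (mod 1323); answer 568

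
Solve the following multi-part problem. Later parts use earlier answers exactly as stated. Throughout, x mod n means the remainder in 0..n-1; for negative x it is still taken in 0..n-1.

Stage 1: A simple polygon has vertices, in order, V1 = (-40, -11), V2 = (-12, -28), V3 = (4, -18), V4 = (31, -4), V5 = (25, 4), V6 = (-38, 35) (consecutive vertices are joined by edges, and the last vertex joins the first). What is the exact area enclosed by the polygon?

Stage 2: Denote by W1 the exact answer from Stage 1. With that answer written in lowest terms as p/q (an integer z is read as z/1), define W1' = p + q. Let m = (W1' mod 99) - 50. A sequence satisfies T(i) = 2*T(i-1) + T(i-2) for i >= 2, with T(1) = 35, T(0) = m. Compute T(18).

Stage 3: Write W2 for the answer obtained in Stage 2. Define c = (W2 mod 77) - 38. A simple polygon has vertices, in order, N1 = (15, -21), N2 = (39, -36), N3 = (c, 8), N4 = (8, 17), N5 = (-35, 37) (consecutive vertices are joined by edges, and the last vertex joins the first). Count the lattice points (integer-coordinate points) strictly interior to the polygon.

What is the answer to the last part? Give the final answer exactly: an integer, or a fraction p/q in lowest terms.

Stage 1: cross terms: (-40*-28 - -12*-11)=988, (-12*-18 - 4*-28)=328, (4*-4 - 31*-18)=542, (31*4 - 25*-4)=224, (25*35 - -38*4)=1027, (-38*-11 - -40*35)=1818; twice the area = |4927| = 4927; area = 4927/2; answer 4927/2
Stage 2: W1 = 4927/2; threaded value p + q = 4929; m = 28; T(2) = 2*(35) + 1*(28) = 98; iterating: T(2)=98, T(3)=231, T(4)=560, T(5)=1351, T(6)=3262, T(7)=7875, T(8)=19012, T(9)=45899, T(10)=110810, T(11)=267519, T(12)=645848, T(13)=1559215, T(14)=3764278, T(15)=9087771, T(16)=21939820, T(17)=52967411, T(18)=127874642; answer 127874642
Stage 3: W2 = 127874642; c = 11; cross terms: (15*-36 - 39*-21)=279, (39*8 - 11*-36)=708, (11*17 - 8*8)=123, (8*37 - -35*17)=891, (-35*-21 - 15*37)=180; twice the area = |2181| = 2181; area = 2181/2; boundary points = 3 + 4 + 3 + 1 + 2 = 13; strictly interior points = area - boundary/2 + 1 = 1085; answer 1085

1085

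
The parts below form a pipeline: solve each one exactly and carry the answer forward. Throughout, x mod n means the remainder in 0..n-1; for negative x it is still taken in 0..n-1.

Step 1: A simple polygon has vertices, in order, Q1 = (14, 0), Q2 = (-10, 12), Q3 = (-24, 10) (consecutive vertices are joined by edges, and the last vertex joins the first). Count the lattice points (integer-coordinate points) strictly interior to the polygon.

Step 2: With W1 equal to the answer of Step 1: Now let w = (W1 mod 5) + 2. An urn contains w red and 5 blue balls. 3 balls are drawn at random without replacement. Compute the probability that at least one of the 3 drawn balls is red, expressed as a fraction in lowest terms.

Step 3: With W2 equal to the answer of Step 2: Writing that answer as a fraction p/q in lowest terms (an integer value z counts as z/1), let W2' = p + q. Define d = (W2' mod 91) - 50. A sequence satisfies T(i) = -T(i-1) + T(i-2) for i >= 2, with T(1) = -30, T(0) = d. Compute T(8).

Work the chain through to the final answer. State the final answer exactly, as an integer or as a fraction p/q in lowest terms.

Step 1: cross terms: (14*12 - -10*0)=168, (-10*10 - -24*12)=188, (-24*0 - 14*10)=-140; twice the area = |216| = 216; area = 108; boundary points = 12 + 2 + 2 = 16; strictly interior points = area - boundary/2 + 1 = 101; answer 101
Step 2: W1 = 101; w = 3; total draws C(8,3) = 56; complement C(5,3) = 10; favorable 56 - 10 = 46; P = 23/28; answer 23/28
Step 3: W2 = 23/28; threaded value p + q = 51; d = 1; T(2) = -1*(-30) + 1*(1) = 31; iterating: T(2)=31, T(3)=-61, T(4)=92, T(5)=-153, T(6)=245, T(7)=-398, T(8)=643; answer 643

643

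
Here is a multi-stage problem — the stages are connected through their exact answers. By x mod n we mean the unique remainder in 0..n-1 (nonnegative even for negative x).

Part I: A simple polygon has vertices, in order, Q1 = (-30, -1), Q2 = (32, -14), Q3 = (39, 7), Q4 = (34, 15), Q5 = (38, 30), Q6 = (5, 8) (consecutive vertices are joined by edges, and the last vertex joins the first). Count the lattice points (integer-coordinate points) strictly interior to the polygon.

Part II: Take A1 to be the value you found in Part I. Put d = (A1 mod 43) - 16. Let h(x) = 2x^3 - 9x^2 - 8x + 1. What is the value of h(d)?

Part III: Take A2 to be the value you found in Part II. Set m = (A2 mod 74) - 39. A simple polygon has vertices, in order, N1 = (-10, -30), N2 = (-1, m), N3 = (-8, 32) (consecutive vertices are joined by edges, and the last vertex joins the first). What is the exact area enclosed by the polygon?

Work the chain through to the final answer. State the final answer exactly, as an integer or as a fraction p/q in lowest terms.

228

Part I: cross terms: (-30*-14 - 32*-1)=452, (32*7 - 39*-14)=770, (39*15 - 34*7)=347, (34*30 - 38*15)=450, (38*8 - 5*30)=154, (5*-1 - -30*8)=235; twice the area = |2408| = 2408; area = 1204; boundary points = 1 + 7 + 1 + 1 + 11 + 1 = 22; strictly interior points = area - boundary/2 + 1 = 1194; answer 1194
Part II: A1 = 1194; d = 17; 2*(17)^3 - 9*(17)^2 - 8*(17)^1 + 1 = (9826) + (-2601) + (-136) + (1) = 7090; answer 7090
Part III: A2 = 7090; m = 21; cross terms: (-10*21 - -1*-30)=-240, (-1*32 - -8*21)=136, (-8*-30 - -10*32)=560; twice the area = |456| = 456; area = 228; answer 228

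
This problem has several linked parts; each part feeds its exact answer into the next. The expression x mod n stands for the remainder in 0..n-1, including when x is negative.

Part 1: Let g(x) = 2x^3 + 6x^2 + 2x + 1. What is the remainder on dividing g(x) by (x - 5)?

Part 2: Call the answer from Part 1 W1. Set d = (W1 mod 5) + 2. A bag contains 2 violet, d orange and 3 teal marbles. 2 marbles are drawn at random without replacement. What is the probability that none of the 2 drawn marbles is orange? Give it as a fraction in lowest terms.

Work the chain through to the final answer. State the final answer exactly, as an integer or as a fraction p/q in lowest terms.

5/14

Part 1: remainder = value at the root: 2*(5)^3 + 6*(5)^2 + 2*(5)^1 + 1 = (250) + (150) + (10) + (1) = 411; answer 411
Part 2: W1 = 411; d = 3; total draws C(8,2) = 28; favorable C(5,2) = 10; P = 5/14; answer 5/14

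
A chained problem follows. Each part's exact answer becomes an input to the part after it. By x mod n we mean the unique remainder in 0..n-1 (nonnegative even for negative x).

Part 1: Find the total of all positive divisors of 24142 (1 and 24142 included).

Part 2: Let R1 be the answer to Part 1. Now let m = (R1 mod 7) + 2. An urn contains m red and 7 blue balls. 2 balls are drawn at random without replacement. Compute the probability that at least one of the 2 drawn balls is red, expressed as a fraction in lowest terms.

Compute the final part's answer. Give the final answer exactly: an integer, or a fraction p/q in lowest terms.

Part 1: 24142 = 2 * 12071; sigma = (1 + 2) * (1 + 12071) = 3 * 12072 = 36216; answer 36216
Part 2: R1 = 36216; m = 7; total draws C(14,2) = 91; complement C(7,2) = 21; favorable 91 - 21 = 70; P = 10/13; answer 10/13

10/13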